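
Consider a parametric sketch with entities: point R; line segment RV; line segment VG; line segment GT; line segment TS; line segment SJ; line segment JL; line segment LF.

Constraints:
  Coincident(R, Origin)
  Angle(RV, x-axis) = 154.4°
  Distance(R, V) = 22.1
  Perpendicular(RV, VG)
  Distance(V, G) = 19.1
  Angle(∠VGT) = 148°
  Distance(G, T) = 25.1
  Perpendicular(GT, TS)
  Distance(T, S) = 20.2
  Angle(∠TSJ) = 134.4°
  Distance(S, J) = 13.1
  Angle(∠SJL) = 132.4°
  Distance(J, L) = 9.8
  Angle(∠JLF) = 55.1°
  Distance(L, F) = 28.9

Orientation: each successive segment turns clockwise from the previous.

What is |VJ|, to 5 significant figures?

37.288

R is at the origin; RV runs at 154.4° with length 22.1, so V = (-19.930, 9.5491). RV is perpendicular to VG, so VG runs at 64.400°; with |VG| = 19.1, G = (-11.678, 26.774). ∠VGT = 148.0° gives GT at 32.400° from the x-axis; with |GT| = 25.1, T = (9.5150, 40.223). GT is perpendicular to TS, so TS runs at -57.600°; with |TS| = 20.2, S = (20.339, 23.168). ∠TSJ = 134.4° gives SJ at -103.20° from the x-axis; with |SJ| = 13.1, J = (17.347, 10.414). Then |VJ| = |J − V| = 37.288.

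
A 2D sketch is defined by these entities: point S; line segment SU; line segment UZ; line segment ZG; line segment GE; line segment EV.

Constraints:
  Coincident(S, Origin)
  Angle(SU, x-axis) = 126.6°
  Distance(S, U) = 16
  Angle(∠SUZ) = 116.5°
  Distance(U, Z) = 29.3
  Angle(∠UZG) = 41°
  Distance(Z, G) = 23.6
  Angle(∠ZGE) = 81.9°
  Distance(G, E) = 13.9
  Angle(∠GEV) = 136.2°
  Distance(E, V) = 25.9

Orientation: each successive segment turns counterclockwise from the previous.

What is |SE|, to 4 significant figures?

15.27

∠UZG = 41.0° gives ZG at -30.90° from the x-axis; with |ZG| = 23.6, G = (-18.14, -4.413). ∠ZGE = 81.9° gives GE at 67.20° from the x-axis; with |GE| = 13.9, E = (-12.75, 8.401). Then |SE| = |E − S| = 15.27.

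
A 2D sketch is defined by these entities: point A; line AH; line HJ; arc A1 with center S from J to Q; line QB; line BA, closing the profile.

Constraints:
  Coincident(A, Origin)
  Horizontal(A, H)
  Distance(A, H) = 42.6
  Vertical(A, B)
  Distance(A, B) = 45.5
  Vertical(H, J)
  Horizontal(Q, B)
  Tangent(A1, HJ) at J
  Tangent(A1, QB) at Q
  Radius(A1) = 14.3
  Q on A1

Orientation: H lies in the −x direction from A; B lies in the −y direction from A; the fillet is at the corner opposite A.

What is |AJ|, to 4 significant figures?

52.80

A is at the origin; AH is horizontal with |AH| = 42.6 and H on the −x side, so H = (-42.60, 0.000). A and B share the same x with |AB| = 45.5 and B on the −y side, so B = (0.000, -45.50). The virtual corner opposite A is at (-42.60, -45.50). Since A1 is tangent to HJ there, SJ ⟂ HJ and A1 meets QB tangentially, so SQ is at right angles to QB, with radius 14.3, so the center S sits 14.3 in from both sides at S = (-28.30, -31.20). That places the tangent points at J = (-42.60, -31.20) on HJ and Q = (-28.30, -45.50) on QB. Then |AJ| = |J − A| = 52.80.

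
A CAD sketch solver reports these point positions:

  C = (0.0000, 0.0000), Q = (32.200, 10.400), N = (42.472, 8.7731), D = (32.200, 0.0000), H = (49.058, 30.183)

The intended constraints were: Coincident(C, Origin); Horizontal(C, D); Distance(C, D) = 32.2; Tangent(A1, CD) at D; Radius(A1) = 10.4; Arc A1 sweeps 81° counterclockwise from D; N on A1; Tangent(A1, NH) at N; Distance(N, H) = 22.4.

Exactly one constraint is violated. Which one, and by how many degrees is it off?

Tangent(A1, NH) at N — off by 8.10°.

C = (0.00, 0.00) ✓; C.y = 0.00, D.y = 0.00 ✓; |CD| = 32.20 ✓; ∠(QD, DC) = 90.00° ✓; |QD| = 10.40 ✓; bearing(Q→N) − bearing(Q→D) = 81.00° ✓; |QN| = 10.40 ✓; ∠(QN, NH) = 98.10° ✗; |NH| = 22.40 ✓.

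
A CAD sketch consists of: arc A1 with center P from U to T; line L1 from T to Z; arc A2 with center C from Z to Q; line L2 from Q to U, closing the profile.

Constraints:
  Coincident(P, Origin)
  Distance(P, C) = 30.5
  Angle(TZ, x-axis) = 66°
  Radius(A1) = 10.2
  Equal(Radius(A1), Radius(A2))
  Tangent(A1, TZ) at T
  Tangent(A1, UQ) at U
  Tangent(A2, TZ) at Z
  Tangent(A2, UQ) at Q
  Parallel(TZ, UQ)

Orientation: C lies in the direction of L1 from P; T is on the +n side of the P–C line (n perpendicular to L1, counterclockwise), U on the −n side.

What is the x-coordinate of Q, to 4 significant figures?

21.72

The slot axis is L1's direction at 66.0°, so u = (cos 66.0°, sin 66.0°) = (0.4067, 0.9135) and n = (−sin 66.0°, cos 66.0°) = (-0.9135, 0.4067). P is at the origin and C lies 30.5 along u from P, so C = 30.5·u = (12.41, 27.86). Tangency of A1 to both parallel lines with radius 10.2 puts T and U at P ± 10.2·n: T = (-9.318, 4.149), U = (9.318, -4.149). Equal radii place Z and Q the same way about C: Z = C + 10.2·n = (3.087, 32.01), Q = C − 10.2·n = (21.72, 23.71). So Q.x = 21.72.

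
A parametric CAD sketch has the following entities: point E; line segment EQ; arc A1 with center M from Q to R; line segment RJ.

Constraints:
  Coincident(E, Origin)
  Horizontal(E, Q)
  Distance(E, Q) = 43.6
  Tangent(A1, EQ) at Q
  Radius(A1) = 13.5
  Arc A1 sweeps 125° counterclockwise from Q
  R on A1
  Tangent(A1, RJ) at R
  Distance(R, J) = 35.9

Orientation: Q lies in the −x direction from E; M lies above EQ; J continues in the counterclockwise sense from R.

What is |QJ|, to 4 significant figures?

51.54

On A1, Q sits at bearing -90° from M; a 125° counterclockwise sweep puts R at bearing 35°, so R = M + 13.5·(cos 35°, sin 35°) = (-32.54, 21.24). Since A1 is tangent to RJ there, MR ⟂ RJ, so RJ runs along (−sin 35°, cos 35°); with |RJ| = 35.9, J = (-53.13, 50.65). Then |QJ| = |J − Q| = 51.54.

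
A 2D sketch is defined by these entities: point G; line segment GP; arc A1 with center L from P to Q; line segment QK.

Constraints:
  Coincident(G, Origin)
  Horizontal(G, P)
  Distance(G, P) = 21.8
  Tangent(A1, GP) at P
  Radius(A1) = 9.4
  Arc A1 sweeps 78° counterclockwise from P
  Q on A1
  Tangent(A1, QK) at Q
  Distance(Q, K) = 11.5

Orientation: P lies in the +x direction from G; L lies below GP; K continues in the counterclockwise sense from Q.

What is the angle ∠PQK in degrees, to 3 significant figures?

141°

On A1, P sits at bearing 90° from L; a 78° counterclockwise sweep puts Q at bearing 168°, so Q = L + 9.4·(cos 168°, sin 168°) = (12.6, -7.45). The tangent condition forces LQ to be normal to QK, so QK runs along (−sin 168°, cos 168°); with |QK| = 11.5, K = (10.2, -18.7). Then cos ∠PQK = QP·QK / (|QP||QK|), giving 141°.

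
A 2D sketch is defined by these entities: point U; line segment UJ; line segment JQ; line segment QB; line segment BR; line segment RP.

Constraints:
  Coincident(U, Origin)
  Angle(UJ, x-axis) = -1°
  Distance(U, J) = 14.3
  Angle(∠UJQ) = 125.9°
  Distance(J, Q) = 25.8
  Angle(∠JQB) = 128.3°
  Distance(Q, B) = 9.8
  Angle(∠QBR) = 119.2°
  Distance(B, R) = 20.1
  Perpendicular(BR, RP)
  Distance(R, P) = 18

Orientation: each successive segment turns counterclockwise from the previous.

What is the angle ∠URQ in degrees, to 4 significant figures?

69.27°

U is at the origin; UJ runs at -1.0° with length 14.3, so J = (14.30, -0.2496). ∠UJQ = 125.9° gives JQ at 53.10° from the x-axis; with |JQ| = 25.8, Q = (29.79, 20.38). ∠JQB = 128.3° gives QB at 104.8° from the x-axis; with |QB| = 9.8, B = (27.29, 29.86). ∠QBR = 119.2° gives BR at 165.6° from the x-axis; with |BR| = 20.1, R = (7.817, 34.86). Then cos ∠URQ = RU·RQ / (|RU||RQ|), giving 69.27°.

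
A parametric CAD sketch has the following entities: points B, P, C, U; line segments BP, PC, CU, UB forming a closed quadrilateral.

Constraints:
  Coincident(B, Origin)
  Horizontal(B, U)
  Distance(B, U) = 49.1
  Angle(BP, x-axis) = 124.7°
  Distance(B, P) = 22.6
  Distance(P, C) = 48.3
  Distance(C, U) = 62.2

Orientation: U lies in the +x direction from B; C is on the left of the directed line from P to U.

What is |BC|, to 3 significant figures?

57.9

B is at the origin; BU is horizontal with |BU| = 49.1 and U in +x, so U = (49.1, 0). BP runs at 124.7° with |BP| = 22.6, so P = (-12.9, 18.6). C is determined by |PC| = 48.3 and |CU| = 62.2 together: it lies at the intersection of circle(P, 48.3) and circle(U, 62.2). With |PU| = 64.7, the foot of the radical line on PU is 20.5 from P and the perpendicular offset is √(48.3² − 20.5²) = 43.7. Taking the left-of-PU solution: C = (19.3, 54.6).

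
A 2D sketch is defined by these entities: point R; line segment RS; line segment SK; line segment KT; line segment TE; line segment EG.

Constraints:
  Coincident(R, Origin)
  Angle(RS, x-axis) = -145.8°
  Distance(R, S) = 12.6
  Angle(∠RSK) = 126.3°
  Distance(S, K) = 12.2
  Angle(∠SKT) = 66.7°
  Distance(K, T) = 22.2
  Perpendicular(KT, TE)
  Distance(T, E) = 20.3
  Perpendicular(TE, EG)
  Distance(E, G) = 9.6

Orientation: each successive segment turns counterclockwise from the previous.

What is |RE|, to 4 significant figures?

8.073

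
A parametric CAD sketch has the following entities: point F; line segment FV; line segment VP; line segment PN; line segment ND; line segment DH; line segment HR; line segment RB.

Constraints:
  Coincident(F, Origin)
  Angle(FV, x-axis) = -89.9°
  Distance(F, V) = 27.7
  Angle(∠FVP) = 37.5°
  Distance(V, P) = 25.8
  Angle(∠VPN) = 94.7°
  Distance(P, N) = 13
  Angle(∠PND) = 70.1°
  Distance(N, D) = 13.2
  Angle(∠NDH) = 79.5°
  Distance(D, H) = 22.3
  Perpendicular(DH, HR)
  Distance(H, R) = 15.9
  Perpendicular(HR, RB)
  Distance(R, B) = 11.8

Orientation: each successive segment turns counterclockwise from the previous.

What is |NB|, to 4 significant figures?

8.605

The perpendicularity gives HR at right angles to DH, so HR runs at 78.30°; with |HR| = 15.9, R = (26.15, 0.3375). HR is perpendicular to RB, so RB runs at 168.3°; with |RB| = 11.8, B = (14.59, 2.730). Then |NB| = |B − N| = 8.605.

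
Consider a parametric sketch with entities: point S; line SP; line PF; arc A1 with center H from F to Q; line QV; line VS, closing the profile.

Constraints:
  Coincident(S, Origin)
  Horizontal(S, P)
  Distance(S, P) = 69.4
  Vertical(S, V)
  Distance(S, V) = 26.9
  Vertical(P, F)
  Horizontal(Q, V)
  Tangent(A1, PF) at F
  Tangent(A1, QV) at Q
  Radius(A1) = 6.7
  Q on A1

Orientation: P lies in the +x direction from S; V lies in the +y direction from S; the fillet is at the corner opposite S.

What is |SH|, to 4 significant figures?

65.87

S is at the origin; S and P share the same y with |SP| = 69.4 and P on the +x side, so P = (69.40, 0.000). S and V share the same x with |SV| = 26.9 and V on the +y side, so V = (0.000, 26.90). The virtual corner opposite S is at (69.40, 26.90). A1 meets PF tangentially, so HF is at right angles to PF and A1 meets QV tangentially, so HQ is at right angles to QV, with radius 6.7, so the center H sits 6.7 in from both sides at H = (62.70, 20.20). Then |SH| = |H − S| = 65.87.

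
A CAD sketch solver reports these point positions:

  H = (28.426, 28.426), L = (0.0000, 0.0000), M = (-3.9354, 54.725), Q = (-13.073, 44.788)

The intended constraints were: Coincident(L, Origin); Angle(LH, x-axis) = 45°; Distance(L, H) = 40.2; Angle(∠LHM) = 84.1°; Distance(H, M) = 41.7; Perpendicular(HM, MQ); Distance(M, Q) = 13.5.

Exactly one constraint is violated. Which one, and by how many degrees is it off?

Perpendicular(HM, MQ) — off by 3.50°.

L = (0.00, 0.00) ✓; LH at 45.00° ✓; |LH| = 40.20 ✓; ∠LHM = 84.10° ✓; |HM| = 41.70 ✓; ∠(HM, MQ) = 86.50° ✗; |MQ| = 13.50 ✓.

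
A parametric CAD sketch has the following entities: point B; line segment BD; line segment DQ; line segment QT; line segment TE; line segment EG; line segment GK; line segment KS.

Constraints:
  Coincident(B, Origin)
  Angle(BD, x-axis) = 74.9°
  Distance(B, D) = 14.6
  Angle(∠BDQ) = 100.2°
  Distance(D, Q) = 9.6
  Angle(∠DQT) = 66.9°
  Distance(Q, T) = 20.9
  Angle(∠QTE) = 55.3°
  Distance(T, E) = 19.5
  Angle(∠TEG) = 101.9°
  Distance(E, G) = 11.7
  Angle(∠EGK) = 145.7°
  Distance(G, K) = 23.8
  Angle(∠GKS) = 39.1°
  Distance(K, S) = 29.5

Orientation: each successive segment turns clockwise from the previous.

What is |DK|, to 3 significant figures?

24.7

B is at the origin; BD runs at 74.9° with length 14.6, so D = (3.80, 14.1). ∠BDQ = 100.2° gives DQ at -4.90° from the x-axis; with |DQ| = 9.6, Q = (13.4, 13.3). ∠DQT = 66.9° gives QT at -118° from the x-axis; with |QT| = 20.9, T = (3.56, -5.18). ∠QTE = 55.3° gives TE at 117° from the x-axis; with |TE| = 19.5, E = (-5.39, 12.2). ∠TEG = 101.9° gives EG at 39.2° from the x-axis; with |EG| = 11.7, G = (3.68, 19.5). ∠EGK = 145.7° gives GK at 4.90° from the x-axis; with |GK| = 23.8, K = (27.4, 21.6). Then |DK| = |K − D| = 24.7.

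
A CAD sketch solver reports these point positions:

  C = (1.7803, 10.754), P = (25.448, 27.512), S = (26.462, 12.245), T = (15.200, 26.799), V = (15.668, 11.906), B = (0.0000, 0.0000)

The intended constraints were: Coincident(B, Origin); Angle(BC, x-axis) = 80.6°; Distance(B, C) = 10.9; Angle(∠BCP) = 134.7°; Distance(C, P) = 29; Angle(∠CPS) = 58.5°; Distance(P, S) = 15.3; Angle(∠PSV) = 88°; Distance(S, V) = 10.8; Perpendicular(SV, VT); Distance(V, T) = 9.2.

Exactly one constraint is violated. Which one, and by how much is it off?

Distance(V, T) = 9.2 — off by 5.70.

B = (0.00, 0.00) ✓; BC at 80.60° ✓; |BC| = 10.90 ✓; ∠BCP = 134.7° ✓; |CP| = 29.00 ✓; ∠CPS = 58.50° ✓; |PS| = 15.30 ✓; ∠PSV = 88.00° ✓; |SV| = 10.80 ✓; ∠(SV, VT) = 90.00° ✓; |VT| = 14.90 ✗.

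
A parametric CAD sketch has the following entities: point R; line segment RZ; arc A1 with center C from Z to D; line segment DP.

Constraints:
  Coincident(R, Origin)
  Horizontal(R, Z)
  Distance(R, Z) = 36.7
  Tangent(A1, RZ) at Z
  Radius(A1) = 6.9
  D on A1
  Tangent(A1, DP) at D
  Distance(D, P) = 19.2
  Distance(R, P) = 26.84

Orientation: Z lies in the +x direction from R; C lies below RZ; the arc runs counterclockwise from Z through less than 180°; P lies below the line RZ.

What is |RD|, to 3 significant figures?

31.3

R is at the origin; RZ is horizontal with |RZ| = 36.7 and Z on the +x side, so Z = (36.7, 0.00). The tangent condition forces CZ to be normal to RZ, so C = Z + (0, -6.9) = (36.7, -6.90). Since CD ⟂ DP (tangency), |CP| = √(6.9² + 19.2²) = 20.4 regardless of where D sits on A1. So P lies on both circle(R, 26.84) and circle(C, 20.4); the below-RZ intersection is P = (19.7, -18.2). D is the foot of the tangent from P: D = (31.2, -2.79).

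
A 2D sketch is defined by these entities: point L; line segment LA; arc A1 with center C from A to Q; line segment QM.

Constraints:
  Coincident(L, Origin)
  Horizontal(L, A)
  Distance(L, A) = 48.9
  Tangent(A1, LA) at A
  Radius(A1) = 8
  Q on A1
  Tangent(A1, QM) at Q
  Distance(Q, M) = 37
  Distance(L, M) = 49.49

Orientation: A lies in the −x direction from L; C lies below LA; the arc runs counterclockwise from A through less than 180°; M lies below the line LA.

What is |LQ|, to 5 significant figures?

56.308

L is at the origin; L and A share the same y with |LA| = 48.9 and A on the −x side, so A = (-48.900, 0.0000). Since A1 is tangent to LA there, CA ⟂ LA, so C = A + (0, -8) = (-48.900, -8.0000). Since CQ ⟂ QM (tangency), |CM| = √(8.0² + 37.0²) = 37.855 regardless of where Q sits on A1. So M lies on both circle(L, 49.49) and circle(C, 37.855); the below-LA intersection is M = (-28.926, -40.157). Q is the foot of the tangent from M: Q = (-54.650, -13.562).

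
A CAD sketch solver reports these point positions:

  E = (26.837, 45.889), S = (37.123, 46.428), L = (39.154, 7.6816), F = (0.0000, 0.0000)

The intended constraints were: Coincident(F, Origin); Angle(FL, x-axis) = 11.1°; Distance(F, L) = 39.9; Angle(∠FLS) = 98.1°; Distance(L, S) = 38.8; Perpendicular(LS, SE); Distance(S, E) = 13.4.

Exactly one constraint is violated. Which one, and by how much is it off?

Distance(S, E) = 13.4 — off by 3.10.

F = (0.00, 0.00) ✓; FL at 11.10° ✓; |FL| = 39.90 ✓; ∠FLS = 98.10° ✓; |LS| = 38.80 ✓; ∠(LS, SE) = 90.00° ✓; |SE| = 10.30 ✗.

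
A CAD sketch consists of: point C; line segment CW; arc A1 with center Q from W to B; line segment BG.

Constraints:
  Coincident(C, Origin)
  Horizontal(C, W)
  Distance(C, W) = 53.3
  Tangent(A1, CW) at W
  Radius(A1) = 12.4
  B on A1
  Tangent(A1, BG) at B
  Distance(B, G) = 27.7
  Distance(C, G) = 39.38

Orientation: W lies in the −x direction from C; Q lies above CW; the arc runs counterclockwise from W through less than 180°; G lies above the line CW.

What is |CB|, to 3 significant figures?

43.4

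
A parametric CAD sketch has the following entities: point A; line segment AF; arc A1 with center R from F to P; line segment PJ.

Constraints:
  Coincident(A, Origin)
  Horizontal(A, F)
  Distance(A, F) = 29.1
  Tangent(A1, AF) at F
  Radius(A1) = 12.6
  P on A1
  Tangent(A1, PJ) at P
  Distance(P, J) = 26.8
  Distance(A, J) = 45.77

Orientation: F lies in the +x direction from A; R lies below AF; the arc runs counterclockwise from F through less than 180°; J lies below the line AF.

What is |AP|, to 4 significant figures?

22.01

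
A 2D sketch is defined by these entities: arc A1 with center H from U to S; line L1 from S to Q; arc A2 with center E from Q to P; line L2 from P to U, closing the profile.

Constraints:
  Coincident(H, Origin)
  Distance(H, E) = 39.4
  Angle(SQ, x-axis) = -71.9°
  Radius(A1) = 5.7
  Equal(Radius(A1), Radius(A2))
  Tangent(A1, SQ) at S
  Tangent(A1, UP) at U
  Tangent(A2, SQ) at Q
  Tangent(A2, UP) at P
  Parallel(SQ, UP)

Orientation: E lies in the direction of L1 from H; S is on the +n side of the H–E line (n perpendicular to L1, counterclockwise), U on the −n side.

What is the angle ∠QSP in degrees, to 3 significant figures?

16.1°

The slot axis is L1's direction at -71.9°, so u = (cos -71.9°, sin -71.9°) = (0.311, -0.951) and n = (−sin -71.9°, cos -71.9°) = (0.951, 0.311). H is at the origin and E lies 39.4 along u from H, so E = 39.4·u = (12.2, -37.5). Tangency of A1 to both parallel lines with radius 5.7 puts S and U at H ± 5.7·n: S = (5.42, 1.77), U = (-5.42, -1.77). Equal radii place Q and P the same way about E: Q = E + 5.7·n = (17.7, -35.7), P = E − 5.7·n = (6.82, -39.2). Then cos ∠QSP = SQ·SP / (|SQ||SP|), giving 16.1°.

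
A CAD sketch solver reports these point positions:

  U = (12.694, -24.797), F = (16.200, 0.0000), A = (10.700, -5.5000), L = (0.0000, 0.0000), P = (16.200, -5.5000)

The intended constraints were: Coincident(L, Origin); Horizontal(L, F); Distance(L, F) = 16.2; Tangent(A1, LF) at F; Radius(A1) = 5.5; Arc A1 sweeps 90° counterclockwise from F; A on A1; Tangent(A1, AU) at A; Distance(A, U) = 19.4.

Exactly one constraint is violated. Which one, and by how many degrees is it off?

Tangent(A1, AU) at A — off by 5.90°.

L = (0.00, 0.00) ✓; L.y = 0.00, F.y = 0.00 ✓; |LF| = 16.20 ✓; ∠(PF, FL) = 90.00° ✓; |PF| = 5.500 ✓; bearing(P→A) − bearing(P→F) = 90.00° ✓; |PA| = 5.500 ✓; ∠(PA, AU) = 84.10° ✗; |AU| = 19.40 ✓.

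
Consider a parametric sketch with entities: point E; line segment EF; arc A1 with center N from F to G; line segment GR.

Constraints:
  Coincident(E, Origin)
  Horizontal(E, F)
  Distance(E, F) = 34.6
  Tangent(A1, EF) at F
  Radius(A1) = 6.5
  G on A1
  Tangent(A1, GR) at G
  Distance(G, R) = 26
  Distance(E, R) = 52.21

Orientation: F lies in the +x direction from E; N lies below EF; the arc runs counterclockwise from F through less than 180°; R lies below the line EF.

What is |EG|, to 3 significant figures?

30.4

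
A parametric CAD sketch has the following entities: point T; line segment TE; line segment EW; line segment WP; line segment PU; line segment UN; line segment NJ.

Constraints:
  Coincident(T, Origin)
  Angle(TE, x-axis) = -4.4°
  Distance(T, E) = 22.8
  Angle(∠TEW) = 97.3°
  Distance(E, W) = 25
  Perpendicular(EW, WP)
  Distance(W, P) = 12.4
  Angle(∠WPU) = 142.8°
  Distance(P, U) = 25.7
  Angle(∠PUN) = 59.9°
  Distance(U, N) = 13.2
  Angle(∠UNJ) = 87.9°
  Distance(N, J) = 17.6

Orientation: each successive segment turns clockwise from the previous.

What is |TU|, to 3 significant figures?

16.1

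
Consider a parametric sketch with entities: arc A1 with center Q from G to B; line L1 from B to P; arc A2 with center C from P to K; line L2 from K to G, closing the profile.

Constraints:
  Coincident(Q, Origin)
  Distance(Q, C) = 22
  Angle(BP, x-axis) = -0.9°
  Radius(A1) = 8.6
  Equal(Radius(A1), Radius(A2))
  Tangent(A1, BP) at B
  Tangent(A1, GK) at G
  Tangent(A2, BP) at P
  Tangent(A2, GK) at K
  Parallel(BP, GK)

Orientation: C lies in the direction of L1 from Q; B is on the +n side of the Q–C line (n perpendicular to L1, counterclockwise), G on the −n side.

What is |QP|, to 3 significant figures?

23.6

The slot axis is L1's direction at -0.9°, so u = (cos -0.9°, sin -0.9°) = (1.00, -0.0157) and n = (−sin -0.9°, cos -0.9°) = (0.0157, 1.00). Q is at the origin and C lies 22.0 along u from Q, so C = 22.0·u = (22.0, -0.346). Tangency of A1 to both parallel lines with radius 8.6 puts B and G at Q ± 8.6·n: B = (0.135, 8.60), G = (-0.135, -8.60). Equal radii place P and K the same way about C: P = C + 8.6·n = (22.1, 8.25), K = C − 8.6·n = (21.9, -8.94). Then |QP| = |P − Q| = 23.6.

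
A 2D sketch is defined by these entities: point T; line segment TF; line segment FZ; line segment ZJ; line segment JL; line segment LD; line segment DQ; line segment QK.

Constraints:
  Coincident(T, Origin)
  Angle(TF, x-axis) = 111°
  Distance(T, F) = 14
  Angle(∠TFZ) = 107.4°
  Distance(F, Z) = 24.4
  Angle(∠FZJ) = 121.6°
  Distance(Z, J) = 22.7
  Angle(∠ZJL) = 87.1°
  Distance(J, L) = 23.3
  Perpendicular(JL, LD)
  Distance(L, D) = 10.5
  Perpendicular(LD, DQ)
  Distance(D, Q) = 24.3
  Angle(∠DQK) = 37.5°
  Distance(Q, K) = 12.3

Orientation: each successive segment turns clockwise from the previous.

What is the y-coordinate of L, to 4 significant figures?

-1.001

T is at the origin; TF runs at 111.0° with length 14.0, so F = (-5.017, 13.07). ∠TFZ = 107.4° gives FZ at 38.40° from the x-axis; with |FZ| = 24.4, Z = (14.10, 28.23). ∠FZJ = 121.6° gives ZJ at -20.00° from the x-axis; with |ZJ| = 22.7, J = (35.44, 20.46). ∠ZJL = 87.1° gives JL at -112.9° from the x-axis; with |JL| = 23.3, L = (26.37, -1.001). So L.y = -1.001.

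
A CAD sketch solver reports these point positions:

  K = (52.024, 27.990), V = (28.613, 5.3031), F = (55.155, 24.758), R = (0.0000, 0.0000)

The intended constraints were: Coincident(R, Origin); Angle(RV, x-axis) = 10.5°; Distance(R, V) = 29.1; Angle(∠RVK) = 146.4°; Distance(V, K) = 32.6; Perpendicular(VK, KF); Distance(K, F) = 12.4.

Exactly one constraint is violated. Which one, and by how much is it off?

Distance(K, F) = 12.4 — off by 7.90.

R = (0.00, 0.00) ✓; RV at 10.50° ✓; |RV| = 29.10 ✓; ∠RVK = 146.4° ✓; |VK| = 32.60 ✓; ∠(VK, KF) = 90.01° ✓; |KF| = 4.500 ✗.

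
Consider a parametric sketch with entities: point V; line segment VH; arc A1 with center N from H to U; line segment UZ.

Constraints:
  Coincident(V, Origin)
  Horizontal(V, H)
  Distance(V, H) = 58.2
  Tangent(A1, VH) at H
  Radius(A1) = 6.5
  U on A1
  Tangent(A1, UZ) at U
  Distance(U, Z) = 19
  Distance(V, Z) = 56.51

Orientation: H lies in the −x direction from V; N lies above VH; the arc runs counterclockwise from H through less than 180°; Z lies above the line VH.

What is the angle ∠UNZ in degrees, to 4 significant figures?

71.11°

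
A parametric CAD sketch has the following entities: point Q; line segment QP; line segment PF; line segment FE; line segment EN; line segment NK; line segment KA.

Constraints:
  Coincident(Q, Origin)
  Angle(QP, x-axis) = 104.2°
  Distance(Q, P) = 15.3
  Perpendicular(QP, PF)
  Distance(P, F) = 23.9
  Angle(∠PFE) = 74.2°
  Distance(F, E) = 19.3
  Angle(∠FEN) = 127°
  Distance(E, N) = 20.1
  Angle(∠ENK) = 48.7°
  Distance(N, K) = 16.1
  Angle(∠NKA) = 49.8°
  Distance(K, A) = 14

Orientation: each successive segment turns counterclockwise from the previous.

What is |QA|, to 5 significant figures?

14.512

∠ENK = 48.7° gives NK at 124.30° from the x-axis; with |NK| = 16.1, K = (-6.3955, 3.1060). ∠NKA = 49.8° gives KA at -105.50° from the x-axis; with |KA| = 14.0, A = (-10.137, -10.385). Then |QA| = |A − Q| = 14.512.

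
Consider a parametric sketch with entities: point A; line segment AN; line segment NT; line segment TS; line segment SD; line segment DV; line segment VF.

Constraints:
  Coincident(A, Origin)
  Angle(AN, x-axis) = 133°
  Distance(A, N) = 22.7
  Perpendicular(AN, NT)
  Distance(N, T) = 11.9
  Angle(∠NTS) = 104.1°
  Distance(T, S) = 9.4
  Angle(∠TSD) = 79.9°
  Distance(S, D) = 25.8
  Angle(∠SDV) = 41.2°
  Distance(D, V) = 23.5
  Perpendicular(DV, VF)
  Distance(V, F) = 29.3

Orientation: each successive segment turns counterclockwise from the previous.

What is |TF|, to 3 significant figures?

20.4

A is at the origin; AN runs at 133.0° with length 22.7, so N = (-15.5, 16.6). AN ⟂ NT, so NT runs at -137°; with |NT| = 11.9, T = (-24.2, 8.49). ∠NTS = 104.1° gives TS at -61.1° from the x-axis; with |TS| = 9.4, S = (-19.6, 0.257). ∠TSD = 79.9° gives SD at 39.0° from the x-axis; with |SD| = 25.8, D = (0.409, 16.5). ∠SDV = 41.2° gives DV at 178° from the x-axis; with |DV| = 23.5, V = (-23.1, 17.4). DV ⟂ VF, so VF runs at -92.2°; with |VF| = 29.3, F = (-24.2, -11.9). Then |TF| = |F − T| = 20.4.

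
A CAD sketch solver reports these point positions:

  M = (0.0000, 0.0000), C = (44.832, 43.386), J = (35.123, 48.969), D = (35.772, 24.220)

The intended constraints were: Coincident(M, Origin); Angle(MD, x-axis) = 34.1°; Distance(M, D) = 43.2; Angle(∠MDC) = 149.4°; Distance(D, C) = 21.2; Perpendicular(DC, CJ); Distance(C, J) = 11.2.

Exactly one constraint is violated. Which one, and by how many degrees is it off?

Perpendicular(DC, CJ) — off by 4.60°.

M = (0.00, 0.00) ✓; MD at 34.10° ✓; |MD| = 43.20 ✓; ∠MDC = 149.4° ✓; |DC| = 21.20 ✓; ∠(DC, CJ) = 85.40° ✗; |CJ| = 11.20 ✓.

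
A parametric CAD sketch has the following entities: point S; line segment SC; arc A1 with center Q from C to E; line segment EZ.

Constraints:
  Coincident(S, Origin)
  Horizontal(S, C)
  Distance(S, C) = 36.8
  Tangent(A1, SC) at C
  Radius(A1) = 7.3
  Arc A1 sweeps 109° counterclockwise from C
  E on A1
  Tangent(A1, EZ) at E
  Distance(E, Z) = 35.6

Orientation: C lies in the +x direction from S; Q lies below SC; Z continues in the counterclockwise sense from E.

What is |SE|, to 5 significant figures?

31.425

Tangency of A1 to SC means the radius QC is perpendicular to SC, so Q = C + (0, -7.3) = (36.800, -7.3000). On A1, C sits at bearing 90° from Q; a 109° counterclockwise sweep puts E at bearing 199°, so E = Q + 7.3·(cos 199°, sin 199°) = (29.898, -9.6766). Then |SE| = |E − S| = 31.425.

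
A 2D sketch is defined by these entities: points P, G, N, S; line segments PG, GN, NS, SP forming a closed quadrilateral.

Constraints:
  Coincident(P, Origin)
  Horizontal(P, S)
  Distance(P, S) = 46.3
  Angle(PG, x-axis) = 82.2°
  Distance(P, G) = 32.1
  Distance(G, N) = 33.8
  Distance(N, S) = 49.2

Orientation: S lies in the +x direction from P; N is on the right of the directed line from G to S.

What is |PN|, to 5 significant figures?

3.1294

Checks: |GN| = 33.80 ✓; |NS| = 49.20 ✓.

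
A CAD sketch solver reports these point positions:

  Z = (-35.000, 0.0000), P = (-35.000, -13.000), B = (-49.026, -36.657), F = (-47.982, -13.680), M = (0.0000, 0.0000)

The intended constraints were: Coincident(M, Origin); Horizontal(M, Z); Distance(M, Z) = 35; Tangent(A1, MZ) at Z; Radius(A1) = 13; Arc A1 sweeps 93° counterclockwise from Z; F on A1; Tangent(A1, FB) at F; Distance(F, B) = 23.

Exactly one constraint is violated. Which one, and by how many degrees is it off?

Tangent(A1, FB) at F — off by 5.60°.

M = (0.00, 0.00) ✓; M.y = 0.00, Z.y = 0.00 ✓; |MZ| = 35.00 ✓; ∠(PZ, ZM) = 90.00° ✓; |PZ| = 13.00 ✓; bearing(P→F) − bearing(P→Z) = 93.00° ✓; |PF| = 13.00 ✓; ∠(PF, FB) = 95.60° ✗; |FB| = 23.00 ✓.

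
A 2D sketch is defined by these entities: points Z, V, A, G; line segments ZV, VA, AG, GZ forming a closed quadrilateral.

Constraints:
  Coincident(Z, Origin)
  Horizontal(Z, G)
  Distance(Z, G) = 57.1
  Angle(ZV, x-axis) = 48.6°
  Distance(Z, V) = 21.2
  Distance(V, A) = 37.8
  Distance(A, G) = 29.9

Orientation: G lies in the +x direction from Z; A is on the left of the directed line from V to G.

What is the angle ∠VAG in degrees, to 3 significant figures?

84.6°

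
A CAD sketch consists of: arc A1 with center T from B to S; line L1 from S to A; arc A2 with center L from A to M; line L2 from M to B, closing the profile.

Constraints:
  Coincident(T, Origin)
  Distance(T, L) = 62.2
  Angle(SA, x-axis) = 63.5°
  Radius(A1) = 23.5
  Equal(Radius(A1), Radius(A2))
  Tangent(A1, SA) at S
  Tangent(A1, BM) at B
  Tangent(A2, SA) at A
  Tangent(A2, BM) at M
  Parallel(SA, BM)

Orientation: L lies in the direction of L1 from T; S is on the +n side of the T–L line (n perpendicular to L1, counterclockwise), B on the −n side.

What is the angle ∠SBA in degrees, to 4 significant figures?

52.92°

The slot axis is L1's direction at 63.5°, so u = (cos 63.5°, sin 63.5°) = (0.4462, 0.8949) and n = (−sin 63.5°, cos 63.5°) = (-0.8949, 0.4462). T is at the origin and L lies 62.2 along u from T, so L = 62.2·u = (27.75, 55.66). Tangency of A1 to both parallel lines with radius 23.5 puts S and B at T ± 23.5·n: S = (-21.03, 10.49), B = (21.03, -10.49). Equal radii place A and M the same way about L: A = L + 23.5·n = (6.723, 66.15), M = L − 23.5·n = (48.78, 45.18). Then cos ∠SBA = BS·BA / (|BS||BA|), giving 52.92°.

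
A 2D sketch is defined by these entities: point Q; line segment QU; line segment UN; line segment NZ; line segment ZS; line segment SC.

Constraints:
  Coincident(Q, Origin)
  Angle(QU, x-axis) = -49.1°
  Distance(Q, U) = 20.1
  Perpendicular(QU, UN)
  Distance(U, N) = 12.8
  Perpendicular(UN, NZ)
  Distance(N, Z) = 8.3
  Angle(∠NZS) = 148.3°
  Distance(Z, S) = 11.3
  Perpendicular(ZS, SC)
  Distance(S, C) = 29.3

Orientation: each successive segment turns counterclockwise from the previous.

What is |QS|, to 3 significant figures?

7.20

UN is perpendicular to NZ, so NZ runs at 131°; with |NZ| = 8.3, Z = (17.4, -0.538). ∠NZS = 148.3° gives ZS at 163° from the x-axis; with |ZS| = 11.3, S = (6.62, 2.84). Then |QS| = |S − Q| = 7.20.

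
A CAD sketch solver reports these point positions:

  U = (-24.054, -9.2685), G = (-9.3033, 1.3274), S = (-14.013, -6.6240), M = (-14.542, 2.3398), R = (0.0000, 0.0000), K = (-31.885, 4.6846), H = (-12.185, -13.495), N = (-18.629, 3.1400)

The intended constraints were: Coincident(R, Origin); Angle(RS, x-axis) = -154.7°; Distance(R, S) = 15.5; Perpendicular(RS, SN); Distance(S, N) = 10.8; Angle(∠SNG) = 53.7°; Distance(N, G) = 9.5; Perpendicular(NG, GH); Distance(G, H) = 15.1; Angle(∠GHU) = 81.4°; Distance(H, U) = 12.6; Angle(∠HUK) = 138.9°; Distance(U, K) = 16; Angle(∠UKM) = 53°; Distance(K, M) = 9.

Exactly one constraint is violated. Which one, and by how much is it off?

Distance(K, M) = 9 — off by 8.50.

R = (0.00, 0.00) ✓; RS at -154.7° ✓; |RS| = 15.50 ✓; ∠(RS, SN) = 90.00° ✓; |SN| = 10.80 ✓; ∠SNG = 53.70° ✓; |NG| = 9.500 ✓; ∠(NG, GH) = 90.00° ✓; |GH| = 15.10 ✓; ∠GHU = 81.40° ✓; |HU| = 12.60 ✓; ∠HUK = 138.9° ✓; |UK| = 16.00 ✓; ∠UKM = 53.00° ✓; |KM| = 17.50 ✗.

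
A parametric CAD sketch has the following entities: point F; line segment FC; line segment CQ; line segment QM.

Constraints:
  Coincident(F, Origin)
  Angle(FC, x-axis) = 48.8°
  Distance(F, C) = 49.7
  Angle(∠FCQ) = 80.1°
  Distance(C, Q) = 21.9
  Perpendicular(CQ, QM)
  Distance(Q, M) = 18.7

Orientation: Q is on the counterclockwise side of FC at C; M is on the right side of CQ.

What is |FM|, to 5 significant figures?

68.965

F is at the origin; FC runs at 48.8° with length 49.7, so C = 49.7·(cos 48.8°, sin 48.8°) = (32.737, 37.395). ∠FCQ = 80.1°, so CQ runs at 48.8° + (180° − 80.1°) = 148.70° from the x-axis; with |CQ| = 21.9, Q = C + 21.9·(cos 148.70°, sin 148.70°) = (14.024, 48.772). The perpendicularity gives QM at right angles to CQ; with |QM| = 18.7 on the right of CQ, M = Q + 18.7·(0.51952, 0.85446) = (23.739, 64.751). Then |FM| = |M − F| = 68.965.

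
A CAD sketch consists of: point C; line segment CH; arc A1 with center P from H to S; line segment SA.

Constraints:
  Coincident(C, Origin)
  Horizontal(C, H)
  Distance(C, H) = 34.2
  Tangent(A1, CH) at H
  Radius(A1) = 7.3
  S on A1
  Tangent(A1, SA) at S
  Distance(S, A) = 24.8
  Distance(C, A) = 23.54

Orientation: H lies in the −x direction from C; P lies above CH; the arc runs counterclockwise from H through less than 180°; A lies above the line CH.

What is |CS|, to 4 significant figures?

28.98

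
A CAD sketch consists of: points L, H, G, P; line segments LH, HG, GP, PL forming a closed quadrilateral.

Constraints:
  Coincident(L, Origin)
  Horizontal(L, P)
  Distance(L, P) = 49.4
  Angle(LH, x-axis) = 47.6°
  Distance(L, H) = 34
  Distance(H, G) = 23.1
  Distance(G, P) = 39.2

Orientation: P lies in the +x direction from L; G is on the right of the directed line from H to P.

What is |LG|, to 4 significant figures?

11.97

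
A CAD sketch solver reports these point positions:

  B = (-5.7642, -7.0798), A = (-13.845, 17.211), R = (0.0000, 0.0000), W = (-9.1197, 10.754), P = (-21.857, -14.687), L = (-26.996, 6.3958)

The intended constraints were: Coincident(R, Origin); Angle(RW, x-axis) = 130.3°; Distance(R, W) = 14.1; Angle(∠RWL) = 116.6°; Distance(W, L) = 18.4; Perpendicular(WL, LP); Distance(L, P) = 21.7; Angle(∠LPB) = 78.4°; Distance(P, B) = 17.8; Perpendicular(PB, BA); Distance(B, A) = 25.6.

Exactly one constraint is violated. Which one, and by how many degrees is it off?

Perpendicular(PB, BA) — off by 6.90°.

R = (0.00, 0.00) ✓; RW at 130.3° ✓; |RW| = 14.10 ✓; ∠RWL = 116.6° ✓; |WL| = 18.40 ✓; ∠(WL, LP) = 90.00° ✓; |LP| = 21.70 ✓; ∠LPB = 78.40° ✓; |PB| = 17.80 ✓; ∠(PB, BA) = 83.10° ✗; |BA| = 25.60 ✓.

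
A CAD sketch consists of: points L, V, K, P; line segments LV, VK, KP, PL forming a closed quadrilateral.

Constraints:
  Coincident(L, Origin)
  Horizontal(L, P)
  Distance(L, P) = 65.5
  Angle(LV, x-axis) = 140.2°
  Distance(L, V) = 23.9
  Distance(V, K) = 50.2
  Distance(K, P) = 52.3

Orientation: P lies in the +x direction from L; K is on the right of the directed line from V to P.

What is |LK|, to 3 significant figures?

26.5

Checks: |VK| = 50.20 ✓; |KP| = 52.30 ✓.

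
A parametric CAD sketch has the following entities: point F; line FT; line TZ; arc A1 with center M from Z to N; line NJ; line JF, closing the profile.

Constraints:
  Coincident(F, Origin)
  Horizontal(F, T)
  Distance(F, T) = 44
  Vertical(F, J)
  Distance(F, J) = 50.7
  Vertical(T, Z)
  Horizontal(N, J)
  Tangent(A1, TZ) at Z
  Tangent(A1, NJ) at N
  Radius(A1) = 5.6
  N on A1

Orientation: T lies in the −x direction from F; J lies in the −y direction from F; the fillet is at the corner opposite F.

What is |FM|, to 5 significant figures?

59.233

F is at the origin; F and T share the same y with |FT| = 44.0 and T on the −x side, so T = (-44.000, 0.0000). F and J share the same x with |FJ| = 50.7 and J on the −y side, so J = (0.0000, -50.700). The virtual corner opposite F is at (-44.000, -50.700). A1 meets TZ tangentially, so MZ is at right angles to TZ and tangency of A1 to NJ means the radius MN is perpendicular to NJ, with radius 5.6, so the center M sits 5.6 in from both sides at M = (-38.400, -45.100). Then |FM| = |M − F| = 59.233.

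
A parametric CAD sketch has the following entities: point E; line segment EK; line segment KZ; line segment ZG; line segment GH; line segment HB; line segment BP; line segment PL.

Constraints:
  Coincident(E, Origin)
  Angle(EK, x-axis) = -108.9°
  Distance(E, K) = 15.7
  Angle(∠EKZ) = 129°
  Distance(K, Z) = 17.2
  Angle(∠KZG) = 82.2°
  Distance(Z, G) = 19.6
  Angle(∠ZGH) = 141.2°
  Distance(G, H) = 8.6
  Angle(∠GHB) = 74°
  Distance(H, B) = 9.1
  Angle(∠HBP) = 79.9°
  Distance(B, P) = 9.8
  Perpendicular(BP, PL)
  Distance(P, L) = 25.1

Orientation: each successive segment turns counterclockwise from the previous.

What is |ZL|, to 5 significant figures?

38.479

E is at the origin; EK runs at -108.9° with length 15.7, so K = (-5.0855, -14.854). ∠EKZ = 129.0° gives KZ at -57.900° from the x-axis; with |KZ| = 17.2, Z = (4.0546, -29.424). ∠KZG = 82.2° gives ZG at 39.900° from the x-axis; with |ZG| = 19.6, G = (19.091, -16.852). ∠ZGH = 141.2° gives GH at 78.700° from the x-axis; with |GH| = 8.6, H = (20.776, -8.4183). ∠GHB = 74.0° gives HB at -175.30° from the x-axis; with |HB| = 9.1, B = (11.707, -9.1640). ∠HBP = 79.9° gives BP at -75.200° from the x-axis; with |BP| = 9.8, P = (14.210, -18.639). BP is perpendicular to PL, so PL runs at 14.800°; with |PL| = 25.1, L = (38.477, -12.227). Then |ZL| = |L − Z| = 38.479.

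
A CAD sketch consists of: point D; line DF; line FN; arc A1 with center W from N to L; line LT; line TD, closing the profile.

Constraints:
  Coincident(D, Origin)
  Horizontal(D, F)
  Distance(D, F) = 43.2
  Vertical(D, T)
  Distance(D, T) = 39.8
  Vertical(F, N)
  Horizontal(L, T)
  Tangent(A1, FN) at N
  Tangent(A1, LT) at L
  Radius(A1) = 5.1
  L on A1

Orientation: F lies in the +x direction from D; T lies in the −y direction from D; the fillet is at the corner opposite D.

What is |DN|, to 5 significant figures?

55.411

The virtual corner opposite D is at (43.200, -39.800). Tangency of A1 to FN means the radius WN is perpendicular to FN and the tangent condition forces WL to be normal to LT, with radius 5.1, so the center W sits 5.1 in from both sides at W = (38.100, -34.700). That places the tangent points at N = (43.200, -34.700) on FN and L = (38.100, -39.800) on LT. Then |DN| = |N − D| = 55.411.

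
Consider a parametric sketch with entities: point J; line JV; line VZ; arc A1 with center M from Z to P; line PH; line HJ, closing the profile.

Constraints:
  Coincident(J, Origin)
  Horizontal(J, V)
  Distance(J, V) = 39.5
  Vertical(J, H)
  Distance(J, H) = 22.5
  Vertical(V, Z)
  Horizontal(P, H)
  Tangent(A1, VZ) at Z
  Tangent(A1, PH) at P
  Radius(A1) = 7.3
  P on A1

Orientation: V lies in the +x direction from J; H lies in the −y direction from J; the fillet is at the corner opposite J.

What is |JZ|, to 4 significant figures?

42.32

The virtual corner opposite J is at (39.50, -22.50). Since A1 is tangent to VZ there, MZ ⟂ VZ and A1 meets PH tangentially, so MP is at right angles to PH, with radius 7.3, so the center M sits 7.3 in from both sides at M = (32.20, -15.20). That places the tangent points at Z = (39.50, -15.20) on VZ and P = (32.20, -22.50) on PH. Then |JZ| = |Z − J| = 42.32.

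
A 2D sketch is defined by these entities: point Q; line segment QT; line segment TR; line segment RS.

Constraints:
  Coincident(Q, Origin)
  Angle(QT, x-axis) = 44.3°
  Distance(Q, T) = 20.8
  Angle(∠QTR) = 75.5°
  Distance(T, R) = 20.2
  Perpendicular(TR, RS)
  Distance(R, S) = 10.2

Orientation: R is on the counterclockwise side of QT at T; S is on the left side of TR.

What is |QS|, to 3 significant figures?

18.0

Q is at the origin; QT runs at 44.3° with length 20.8, so T = 20.8·(cos 44.3°, sin 44.3°) = (14.9, 14.5). ∠QTR = 75.5°, so TR runs at 44.3° + (180° − 75.5°) = 149° from the x-axis; with |TR| = 20.2, R = T + 20.2·(cos 149°, sin 149°) = (-2.39, 25.0). The perpendicularity gives RS at right angles to TR; with |RS| = 10.2 on the left of TR, S = R + 10.2·(-0.518, -0.855) = (-7.68, 16.3). Then |QS| = |S − Q| = 18.0.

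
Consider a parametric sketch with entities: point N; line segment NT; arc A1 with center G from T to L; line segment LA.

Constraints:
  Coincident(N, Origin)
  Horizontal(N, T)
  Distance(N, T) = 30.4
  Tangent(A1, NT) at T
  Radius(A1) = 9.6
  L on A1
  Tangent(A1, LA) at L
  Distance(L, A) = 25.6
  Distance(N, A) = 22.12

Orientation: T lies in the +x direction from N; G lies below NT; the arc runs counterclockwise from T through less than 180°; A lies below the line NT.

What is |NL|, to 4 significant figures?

23.67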